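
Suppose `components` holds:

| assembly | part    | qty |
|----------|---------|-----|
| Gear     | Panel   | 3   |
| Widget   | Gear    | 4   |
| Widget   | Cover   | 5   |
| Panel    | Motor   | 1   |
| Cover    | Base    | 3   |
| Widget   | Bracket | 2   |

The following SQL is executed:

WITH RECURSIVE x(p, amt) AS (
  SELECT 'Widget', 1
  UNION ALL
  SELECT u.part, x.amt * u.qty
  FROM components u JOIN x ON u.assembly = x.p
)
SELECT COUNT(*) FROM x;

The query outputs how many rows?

Base: (Widget, amt=1).
Iteration 1: components of {Widget} -> Bracket = 1*2 = 2, Cover = 1*5 = 5, Gear = 1*4 = 4.
Iteration 2: components of {Bracket,Cover,Gear} -> Base = 5*3 = 15, Panel = 4*3 = 12.
Iteration 3: components of {Base,Panel} -> Motor = 12*1 = 12.
Iteration 4: no further components; recursion stops.
Total rows emitted: 7.

7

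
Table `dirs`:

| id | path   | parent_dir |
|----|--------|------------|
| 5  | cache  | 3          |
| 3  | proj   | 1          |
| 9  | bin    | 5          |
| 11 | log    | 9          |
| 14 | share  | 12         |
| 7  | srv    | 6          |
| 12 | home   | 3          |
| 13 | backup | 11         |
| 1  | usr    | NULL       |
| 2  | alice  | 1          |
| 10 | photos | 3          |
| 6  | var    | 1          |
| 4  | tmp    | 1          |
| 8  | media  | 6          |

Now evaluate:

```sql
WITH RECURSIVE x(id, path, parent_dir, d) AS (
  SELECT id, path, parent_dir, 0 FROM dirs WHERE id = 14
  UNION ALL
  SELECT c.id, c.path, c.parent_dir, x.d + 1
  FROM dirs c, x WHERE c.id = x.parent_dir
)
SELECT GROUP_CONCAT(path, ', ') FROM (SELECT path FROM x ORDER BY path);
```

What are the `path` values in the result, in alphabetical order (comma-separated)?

home, proj, share, usr

Base: id=14 (share), parent_dir=12, d 0.
Iteration 1: join on id=12 -> home (id 12, parent_dir=3, d 1).
Iteration 2: join on id=3 -> proj (id 3, parent_dir=1, d 2).
Iteration 3: join on id=1 -> usr (id 1, parent_dir=NULL, d 3).
Iteration 4: parent_dir is NULL; no match; recursion stops.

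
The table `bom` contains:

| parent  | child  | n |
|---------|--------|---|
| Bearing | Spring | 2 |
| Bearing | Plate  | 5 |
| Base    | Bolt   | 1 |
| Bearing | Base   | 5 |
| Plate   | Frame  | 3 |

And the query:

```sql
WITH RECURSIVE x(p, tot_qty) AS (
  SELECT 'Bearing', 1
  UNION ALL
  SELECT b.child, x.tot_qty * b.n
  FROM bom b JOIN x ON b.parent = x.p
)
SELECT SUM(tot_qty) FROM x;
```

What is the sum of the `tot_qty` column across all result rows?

Base: (Bearing, tot_qty=1).
Iteration 1: components of {Bearing} -> Base = 1*5 = 5, Plate = 1*5 = 5, Spring = 1*2 = 2.
Iteration 2: components of {Base,Plate,Spring} -> Bolt = 5*1 = 5, Frame = 5*3 = 15.
Iteration 3: no further components; recursion stops.
SUM(tot_qty) = 1 + 5 + 5 + 2 + 15 + 5 = 33.

33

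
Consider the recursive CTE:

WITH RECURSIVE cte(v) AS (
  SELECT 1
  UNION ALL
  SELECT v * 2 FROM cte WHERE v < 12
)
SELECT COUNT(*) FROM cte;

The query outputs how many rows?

5

Base: v=1.
Iteration 1: 1 < 12 holds -> v = 1 * 2 = 2.
Iteration 2: 2 < 12 holds -> v = 2 * 2 = 4.
Iteration 3: 4 < 12 holds -> v = 4 * 2 = 8.
Iteration 4: 8 < 12 holds -> v = 8 * 2 = 16.
Iteration 5: 16 < 12 fails; recursion stops.
Total rows emitted: 5.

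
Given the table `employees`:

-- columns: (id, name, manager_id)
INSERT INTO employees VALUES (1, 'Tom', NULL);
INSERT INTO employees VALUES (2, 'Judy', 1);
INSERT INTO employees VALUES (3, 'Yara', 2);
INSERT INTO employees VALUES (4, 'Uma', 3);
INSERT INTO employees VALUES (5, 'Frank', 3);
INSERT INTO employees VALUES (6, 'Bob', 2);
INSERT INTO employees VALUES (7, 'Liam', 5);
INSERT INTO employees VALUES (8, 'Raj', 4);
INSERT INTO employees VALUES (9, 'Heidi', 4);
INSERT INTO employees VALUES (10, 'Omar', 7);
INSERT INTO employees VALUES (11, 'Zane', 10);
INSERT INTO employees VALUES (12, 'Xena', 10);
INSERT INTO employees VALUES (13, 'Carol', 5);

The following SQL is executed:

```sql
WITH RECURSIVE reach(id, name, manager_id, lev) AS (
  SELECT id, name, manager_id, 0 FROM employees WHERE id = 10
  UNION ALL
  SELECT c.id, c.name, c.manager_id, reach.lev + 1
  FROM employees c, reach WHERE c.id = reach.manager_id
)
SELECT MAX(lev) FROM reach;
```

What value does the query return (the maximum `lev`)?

5

Base: id=10 (Omar), manager_id=7, lev 0.
Iteration 1: join on id=7 -> Liam (id 7, manager_id=5, lev 1).
Iteration 2: join on id=5 -> Frank (id 5, manager_id=3, lev 2).
Iteration 3: join on id=3 -> Yara (id 3, manager_id=2, lev 3).
Iteration 4: join on id=2 -> Judy (id 2, manager_id=1, lev 4).
Iteration 5: join on id=1 -> Tom (id 1, manager_id=NULL, lev 5).
Iteration 6: manager_id is NULL; no match; recursion stops.
lev values: 0, 1, 2, 3, 4, 5; the maximum is 5.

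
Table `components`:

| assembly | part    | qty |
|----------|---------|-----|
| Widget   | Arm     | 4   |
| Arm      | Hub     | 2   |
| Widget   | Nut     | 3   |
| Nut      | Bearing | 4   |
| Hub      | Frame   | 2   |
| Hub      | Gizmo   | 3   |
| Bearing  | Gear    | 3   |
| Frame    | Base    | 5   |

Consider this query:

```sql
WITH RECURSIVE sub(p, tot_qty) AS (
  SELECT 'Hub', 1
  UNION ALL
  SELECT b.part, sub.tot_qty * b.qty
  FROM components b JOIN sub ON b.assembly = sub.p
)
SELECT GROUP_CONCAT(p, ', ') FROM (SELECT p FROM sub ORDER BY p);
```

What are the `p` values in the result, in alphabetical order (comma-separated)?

Base: (Hub, tot_qty=1).
Iteration 1: components of {Hub} -> Frame = 1*2 = 2, Gizmo = 1*3 = 3.
Iteration 2: components of {Frame,Gizmo} -> Base = 2*5 = 10.
Iteration 3: no further components; recursion stops.

Base, Frame, Gizmo, Hub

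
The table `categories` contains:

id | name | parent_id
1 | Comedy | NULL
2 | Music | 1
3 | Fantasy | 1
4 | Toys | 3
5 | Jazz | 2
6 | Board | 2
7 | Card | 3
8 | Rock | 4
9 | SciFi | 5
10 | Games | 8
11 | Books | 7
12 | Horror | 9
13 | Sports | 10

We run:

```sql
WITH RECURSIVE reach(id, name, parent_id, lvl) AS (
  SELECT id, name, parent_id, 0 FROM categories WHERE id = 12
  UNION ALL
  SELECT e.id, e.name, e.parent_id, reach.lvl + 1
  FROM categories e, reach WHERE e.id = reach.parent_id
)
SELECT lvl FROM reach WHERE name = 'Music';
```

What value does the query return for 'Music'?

3

Base: id=12 (Horror), parent_id=9, lvl 0.
Iteration 1: join on id=9 -> SciFi (id 9, parent_id=5, lvl 1).
Iteration 2: join on id=5 -> Jazz (id 5, parent_id=2, lvl 2).
Iteration 3: join on id=2 -> Music (id 2, parent_id=1, lvl 3).
Iteration 4: join on id=1 -> Comedy (id 1, parent_id=NULL, lvl 4).
Iteration 5: parent_id is NULL; no match; recursion stops.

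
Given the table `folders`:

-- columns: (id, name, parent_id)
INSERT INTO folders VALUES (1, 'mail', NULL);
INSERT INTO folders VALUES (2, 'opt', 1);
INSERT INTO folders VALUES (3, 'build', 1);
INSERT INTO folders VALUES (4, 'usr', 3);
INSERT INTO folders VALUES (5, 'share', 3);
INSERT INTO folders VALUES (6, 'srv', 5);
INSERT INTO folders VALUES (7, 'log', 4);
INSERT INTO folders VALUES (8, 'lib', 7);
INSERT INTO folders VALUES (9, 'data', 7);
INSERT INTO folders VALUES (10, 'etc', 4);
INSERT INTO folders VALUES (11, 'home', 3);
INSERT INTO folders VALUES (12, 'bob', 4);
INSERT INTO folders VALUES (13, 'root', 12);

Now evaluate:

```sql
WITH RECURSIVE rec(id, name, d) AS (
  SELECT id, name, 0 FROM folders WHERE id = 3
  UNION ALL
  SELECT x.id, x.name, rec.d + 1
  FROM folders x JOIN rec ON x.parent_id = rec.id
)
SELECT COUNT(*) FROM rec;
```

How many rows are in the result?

Base: id=3 (build) at d 0.
Iteration 1: rows with parent_id in {3} -> usr (id 4, d 1), share (id 5, d 1), home (id 11, d 1).
Iteration 2: rows with parent_id in {4,5,11} -> srv (id 6, d 2), log (id 7, d 2), etc (id 10, d 2), bob (id 12, d 2).
Iteration 3: rows with parent_id in {6,7,10,12} -> lib (id 8, d 3), data (id 9, d 3), root (id 13, d 3).
Iteration 4: no rows with parent_id in {8,9,13}; recursion stops.
Total rows emitted: 11.

11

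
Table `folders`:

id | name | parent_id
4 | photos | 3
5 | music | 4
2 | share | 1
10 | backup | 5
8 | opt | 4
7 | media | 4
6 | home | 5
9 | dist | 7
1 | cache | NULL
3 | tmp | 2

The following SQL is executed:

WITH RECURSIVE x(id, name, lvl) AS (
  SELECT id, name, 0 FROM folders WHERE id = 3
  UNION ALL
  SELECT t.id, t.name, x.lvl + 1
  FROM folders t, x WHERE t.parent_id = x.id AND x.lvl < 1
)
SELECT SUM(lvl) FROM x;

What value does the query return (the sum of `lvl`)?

1

Base: id=3 (tmp) at lvl 0.
Iteration 1: rows with parent_id in {3} -> photos (id 4, lvl 1).
Iteration 2: lvl < 1 fails for all current rows; recursion stops.
SUM(lvl) = 0 + 1 = 1.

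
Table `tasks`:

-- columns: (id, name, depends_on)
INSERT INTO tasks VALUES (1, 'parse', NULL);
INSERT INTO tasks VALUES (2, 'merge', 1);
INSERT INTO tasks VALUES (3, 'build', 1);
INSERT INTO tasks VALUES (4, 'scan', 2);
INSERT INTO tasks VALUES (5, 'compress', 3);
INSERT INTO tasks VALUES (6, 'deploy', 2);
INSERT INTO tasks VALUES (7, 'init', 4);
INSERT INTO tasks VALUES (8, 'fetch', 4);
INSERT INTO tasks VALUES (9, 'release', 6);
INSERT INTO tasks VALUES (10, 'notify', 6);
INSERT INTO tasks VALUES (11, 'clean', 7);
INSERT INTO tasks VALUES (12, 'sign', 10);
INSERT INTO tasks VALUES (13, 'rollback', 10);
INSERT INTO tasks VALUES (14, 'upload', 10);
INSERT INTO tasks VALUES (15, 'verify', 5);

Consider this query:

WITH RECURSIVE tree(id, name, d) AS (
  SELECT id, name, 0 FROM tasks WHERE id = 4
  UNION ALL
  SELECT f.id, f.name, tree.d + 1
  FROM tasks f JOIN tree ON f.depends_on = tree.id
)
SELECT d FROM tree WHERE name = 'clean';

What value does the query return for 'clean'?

Base: id=4 (scan) at d 0.
Iteration 1: rows with depends_on in {4} -> init (id 7, d 1), fetch (id 8, d 1).
Iteration 2: rows with depends_on in {7,8} -> clean (id 11, d 2).
Iteration 3: no rows with depends_on in {11}; recursion stops.

2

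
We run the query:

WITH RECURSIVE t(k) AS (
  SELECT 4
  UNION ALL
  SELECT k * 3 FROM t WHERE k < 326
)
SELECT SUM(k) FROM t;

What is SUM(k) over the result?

1456

Base: k=4.
Iteration 1: 4 < 326 holds -> k = 4 * 3 = 12.
Iteration 2: 12 < 326 holds -> k = 12 * 3 = 36.
Iteration 3: 36 < 326 holds -> k = 36 * 3 = 108.
Iteration 4: 108 < 326 holds -> k = 108 * 3 = 324.
Iteration 5: 324 < 326 holds -> k = 324 * 3 = 972.
Iteration 6: 972 < 326 fails; recursion stops.
SUM(k) = 4 + 12 + 36 + 108 + 324 + 972 = 1456.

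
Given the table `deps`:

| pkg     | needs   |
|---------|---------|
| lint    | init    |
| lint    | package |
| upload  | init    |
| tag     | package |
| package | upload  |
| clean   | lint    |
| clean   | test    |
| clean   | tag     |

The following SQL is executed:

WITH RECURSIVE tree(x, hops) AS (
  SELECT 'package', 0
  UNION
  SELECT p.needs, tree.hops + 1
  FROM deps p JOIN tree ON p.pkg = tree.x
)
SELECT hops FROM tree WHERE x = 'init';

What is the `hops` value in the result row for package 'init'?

Base: (package, hops=0).
Iteration 1: edges from {package} -> (upload, hops=1).
Iteration 2: edges from {upload} -> (init, hops=2).
Iteration 3: no outgoing edges from {init}; recursion stops.

2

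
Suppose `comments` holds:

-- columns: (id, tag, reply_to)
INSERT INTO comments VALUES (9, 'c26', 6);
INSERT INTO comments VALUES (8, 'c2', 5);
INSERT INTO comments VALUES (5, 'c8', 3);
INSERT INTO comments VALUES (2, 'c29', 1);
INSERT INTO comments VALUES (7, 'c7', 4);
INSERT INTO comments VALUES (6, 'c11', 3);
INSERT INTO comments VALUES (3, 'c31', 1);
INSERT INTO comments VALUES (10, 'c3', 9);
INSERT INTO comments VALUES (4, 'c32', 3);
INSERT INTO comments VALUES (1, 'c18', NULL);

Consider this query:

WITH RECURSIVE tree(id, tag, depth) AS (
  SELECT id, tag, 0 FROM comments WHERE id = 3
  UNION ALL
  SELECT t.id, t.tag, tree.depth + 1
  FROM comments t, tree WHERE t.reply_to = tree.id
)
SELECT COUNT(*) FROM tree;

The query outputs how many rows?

Base: id=3 (c31) at depth 0.
Iteration 1: rows with reply_to in {3} -> c32 (id 4, depth 1), c8 (id 5, depth 1), c11 (id 6, depth 1).
Iteration 2: rows with reply_to in {4,5,6} -> c7 (id 7, depth 2), c2 (id 8, depth 2), c26 (id 9, depth 2).
Iteration 3: rows with reply_to in {7,8,9} -> c3 (id 10, depth 3).
Iteration 4: no rows with reply_to in {10}; recursion stops.
Total rows emitted: 8.

8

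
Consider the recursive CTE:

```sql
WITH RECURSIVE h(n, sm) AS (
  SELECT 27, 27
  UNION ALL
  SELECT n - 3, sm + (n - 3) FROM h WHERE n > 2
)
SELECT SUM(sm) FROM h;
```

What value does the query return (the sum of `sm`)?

Base: n=27, sm=27.
Iteration 1: 27 > 2 holds -> n = 27 - 3 = 24, sm = 27 + 24 = 51.
Iteration 2: 24 > 2 holds -> n = 24 - 3 = 21, sm = 51 + 21 = 72.
Iteration 3: 21 > 2 holds -> n = 21 - 3 = 18, sm = 72 + 18 = 90.
Iteration 4: 18 > 2 holds -> n = 18 - 3 = 15, sm = 90 + 15 = 105.
Iteration 5: 15 > 2 holds -> n = 15 - 3 = 12, sm = 105 + 12 = 117.
Iteration 6: 12 > 2 holds -> n = 12 - 3 = 9, sm = 117 + 9 = 126.
Iteration 7: 9 > 2 holds -> n = 9 - 3 = 6, sm = 126 + 6 = 132.
Iteration 8: 6 > 2 holds -> n = 6 - 3 = 3, sm = 132 + 3 = 135.
Iteration 9: 3 > 2 holds -> n = 3 - 3 = 0, sm = 135 + 0 = 135.
Iteration 10: 0 > 2 fails; recursion stops.
SUM(sm) = 27 + 51 + 72 + 90 + 105 + 117 + 126 + 132 + 135 + 135 = 990.

990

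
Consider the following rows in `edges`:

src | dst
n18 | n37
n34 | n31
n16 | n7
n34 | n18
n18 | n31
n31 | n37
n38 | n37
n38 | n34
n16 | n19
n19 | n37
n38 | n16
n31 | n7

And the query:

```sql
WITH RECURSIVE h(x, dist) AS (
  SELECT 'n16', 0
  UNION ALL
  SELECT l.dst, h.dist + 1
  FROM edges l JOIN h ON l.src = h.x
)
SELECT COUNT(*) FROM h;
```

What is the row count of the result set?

Base: (n16, dist=0).
Iteration 1: edges from {n16} -> (n19, dist=1), (n7, dist=1).
Iteration 2: edges from {n19,n7} -> (n37, dist=2).
Iteration 3: no outgoing edges from {n37}; recursion stops.
Total rows emitted: 4.

4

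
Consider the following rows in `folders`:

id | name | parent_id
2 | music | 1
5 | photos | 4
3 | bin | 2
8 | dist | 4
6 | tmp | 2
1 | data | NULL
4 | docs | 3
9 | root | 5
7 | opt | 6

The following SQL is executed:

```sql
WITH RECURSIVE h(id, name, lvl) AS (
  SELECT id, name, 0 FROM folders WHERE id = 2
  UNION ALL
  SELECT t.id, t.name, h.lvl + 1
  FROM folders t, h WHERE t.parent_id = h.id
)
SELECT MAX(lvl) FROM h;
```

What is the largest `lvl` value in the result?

4

Base: id=2 (music) at lvl 0.
Iteration 1: rows with parent_id in {2} -> bin (id 3, lvl 1), tmp (id 6, lvl 1).
Iteration 2: rows with parent_id in {3,6} -> docs (id 4, lvl 2), opt (id 7, lvl 2).
Iteration 3: rows with parent_id in {4,7} -> photos (id 5, lvl 3), dist (id 8, lvl 3).
Iteration 4: rows with parent_id in {5,8} -> root (id 9, lvl 4).
Iteration 5: no rows with parent_id in {9}; recursion stops.
lvl values: 0, 1, 1, 2, 2, 3, 3, 4; the maximum is 4.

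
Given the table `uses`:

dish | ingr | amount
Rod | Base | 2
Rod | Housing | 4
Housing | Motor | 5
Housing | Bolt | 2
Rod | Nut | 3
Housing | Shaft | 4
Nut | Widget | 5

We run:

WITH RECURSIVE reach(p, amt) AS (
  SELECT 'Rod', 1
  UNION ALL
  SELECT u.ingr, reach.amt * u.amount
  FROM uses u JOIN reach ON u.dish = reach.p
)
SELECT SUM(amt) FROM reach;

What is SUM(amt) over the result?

Base: (Rod, amt=1).
Iteration 1: components of {Rod} -> Base = 1*2 = 2, Housing = 1*4 = 4, Nut = 1*3 = 3.
Iteration 2: components of {Base,Housing,Nut} -> Bolt = 4*2 = 8, Motor = 4*5 = 20, Shaft = 4*4 = 16, Widget = 3*5 = 15.
Iteration 3: no further components; recursion stops.
SUM(amt) = 1 + 2 + 4 + 3 + 20 + 8 + 16 + 15 = 69.

69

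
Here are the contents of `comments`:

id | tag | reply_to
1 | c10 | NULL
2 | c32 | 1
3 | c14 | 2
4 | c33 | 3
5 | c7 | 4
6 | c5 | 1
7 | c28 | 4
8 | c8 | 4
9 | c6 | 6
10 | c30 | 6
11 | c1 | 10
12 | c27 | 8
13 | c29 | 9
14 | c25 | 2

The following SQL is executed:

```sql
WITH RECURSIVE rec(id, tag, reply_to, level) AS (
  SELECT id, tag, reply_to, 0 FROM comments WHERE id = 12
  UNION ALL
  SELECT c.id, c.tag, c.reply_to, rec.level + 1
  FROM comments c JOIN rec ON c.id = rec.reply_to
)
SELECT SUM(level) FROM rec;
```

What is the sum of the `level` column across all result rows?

15

Base: id=12 (c27), reply_to=8, level 0.
Iteration 1: join on id=8 -> c8 (id 8, reply_to=4, level 1).
Iteration 2: join on id=4 -> c33 (id 4, reply_to=3, level 2).
Iteration 3: join on id=3 -> c14 (id 3, reply_to=2, level 3).
Iteration 4: join on id=2 -> c32 (id 2, reply_to=1, level 4).
Iteration 5: join on id=1 -> c10 (id 1, reply_to=NULL, level 5).
Iteration 6: reply_to is NULL; no match; recursion stops.
SUM(level) = 0 + 1 + 2 + 3 + 4 + 5 = 15.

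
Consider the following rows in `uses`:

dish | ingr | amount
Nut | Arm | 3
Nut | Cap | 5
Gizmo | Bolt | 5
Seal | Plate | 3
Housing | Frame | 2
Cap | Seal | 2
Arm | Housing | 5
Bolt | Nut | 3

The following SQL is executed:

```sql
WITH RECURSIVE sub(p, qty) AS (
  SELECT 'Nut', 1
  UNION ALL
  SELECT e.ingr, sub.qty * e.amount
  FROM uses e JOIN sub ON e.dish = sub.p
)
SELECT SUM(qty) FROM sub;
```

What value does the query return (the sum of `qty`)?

94

Base: (Nut, qty=1).
Iteration 1: components of {Nut} -> Arm = 1*3 = 3, Cap = 1*5 = 5.
Iteration 2: components of {Arm,Cap} -> Housing = 3*5 = 15, Seal = 5*2 = 10.
Iteration 3: components of {Housing,Seal} -> Frame = 15*2 = 30, Plate = 10*3 = 30.
Iteration 4: no further components; recursion stops.
SUM(qty) = 1 + 5 + 3 + 10 + 15 + 30 + 30 = 94.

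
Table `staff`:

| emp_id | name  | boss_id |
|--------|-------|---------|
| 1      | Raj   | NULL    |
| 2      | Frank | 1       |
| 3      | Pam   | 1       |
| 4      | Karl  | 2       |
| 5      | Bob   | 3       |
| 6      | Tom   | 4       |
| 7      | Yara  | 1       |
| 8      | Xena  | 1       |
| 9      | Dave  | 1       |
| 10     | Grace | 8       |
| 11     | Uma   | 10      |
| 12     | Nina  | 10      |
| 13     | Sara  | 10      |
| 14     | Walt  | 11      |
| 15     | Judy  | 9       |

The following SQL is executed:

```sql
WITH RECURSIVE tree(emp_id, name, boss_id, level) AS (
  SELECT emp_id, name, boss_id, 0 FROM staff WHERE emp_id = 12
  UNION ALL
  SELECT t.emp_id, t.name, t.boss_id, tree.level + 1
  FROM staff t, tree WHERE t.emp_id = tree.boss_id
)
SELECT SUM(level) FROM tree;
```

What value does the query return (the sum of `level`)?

6

Base: emp_id=12 (Nina), boss_id=10, level 0.
Iteration 1: join on emp_id=10 -> Grace (id 10, boss_id=8, level 1).
Iteration 2: join on emp_id=8 -> Xena (id 8, boss_id=1, level 2).
Iteration 3: join on emp_id=1 -> Raj (id 1, boss_id=NULL, level 3).
Iteration 4: boss_id is NULL; no match; recursion stops.
SUM(level) = 0 + 1 + 2 + 3 = 6.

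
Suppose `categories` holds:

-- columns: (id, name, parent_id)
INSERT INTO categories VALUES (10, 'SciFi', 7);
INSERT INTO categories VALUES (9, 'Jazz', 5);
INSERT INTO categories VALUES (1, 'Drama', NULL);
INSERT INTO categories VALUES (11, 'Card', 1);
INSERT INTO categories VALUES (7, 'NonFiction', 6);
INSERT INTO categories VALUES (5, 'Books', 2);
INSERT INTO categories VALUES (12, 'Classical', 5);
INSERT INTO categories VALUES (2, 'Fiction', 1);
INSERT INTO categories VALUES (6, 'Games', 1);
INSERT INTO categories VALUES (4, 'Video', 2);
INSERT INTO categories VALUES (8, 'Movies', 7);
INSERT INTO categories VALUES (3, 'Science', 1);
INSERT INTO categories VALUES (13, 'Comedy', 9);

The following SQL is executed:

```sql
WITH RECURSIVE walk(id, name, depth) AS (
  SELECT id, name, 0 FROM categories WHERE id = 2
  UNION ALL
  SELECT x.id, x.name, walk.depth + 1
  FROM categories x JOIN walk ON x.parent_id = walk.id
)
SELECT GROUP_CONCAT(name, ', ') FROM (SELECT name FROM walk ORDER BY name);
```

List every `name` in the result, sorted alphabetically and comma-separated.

Books, Classical, Comedy, Fiction, Jazz, Video

Base: id=2 (Fiction) at depth 0.
Iteration 1: rows with parent_id in {2} -> Video (id 4, depth 1), Books (id 5, depth 1).
Iteration 2: rows with parent_id in {4,5} -> Jazz (id 9, depth 2), Classical (id 12, depth 2).
Iteration 3: rows with parent_id in {9,12} -> Comedy (id 13, depth 3).
Iteration 4: no rows with parent_id in {13}; recursion stops.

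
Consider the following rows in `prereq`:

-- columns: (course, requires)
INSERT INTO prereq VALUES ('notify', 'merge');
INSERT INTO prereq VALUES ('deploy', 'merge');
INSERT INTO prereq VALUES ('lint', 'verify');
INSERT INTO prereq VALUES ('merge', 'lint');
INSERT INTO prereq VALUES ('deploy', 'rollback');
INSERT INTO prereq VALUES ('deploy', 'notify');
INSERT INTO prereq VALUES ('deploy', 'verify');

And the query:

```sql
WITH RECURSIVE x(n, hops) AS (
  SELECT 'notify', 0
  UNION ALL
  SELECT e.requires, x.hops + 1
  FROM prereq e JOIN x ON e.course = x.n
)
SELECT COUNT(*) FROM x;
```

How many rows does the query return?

Base: (notify, hops=0).
Iteration 1: edges from {notify} -> (merge, hops=1).
Iteration 2: edges from {merge} -> (lint, hops=2).
Iteration 3: edges from {lint} -> (verify, hops=3).
Iteration 4: no outgoing edges from {verify}; recursion stops.
Total rows emitted: 4.

4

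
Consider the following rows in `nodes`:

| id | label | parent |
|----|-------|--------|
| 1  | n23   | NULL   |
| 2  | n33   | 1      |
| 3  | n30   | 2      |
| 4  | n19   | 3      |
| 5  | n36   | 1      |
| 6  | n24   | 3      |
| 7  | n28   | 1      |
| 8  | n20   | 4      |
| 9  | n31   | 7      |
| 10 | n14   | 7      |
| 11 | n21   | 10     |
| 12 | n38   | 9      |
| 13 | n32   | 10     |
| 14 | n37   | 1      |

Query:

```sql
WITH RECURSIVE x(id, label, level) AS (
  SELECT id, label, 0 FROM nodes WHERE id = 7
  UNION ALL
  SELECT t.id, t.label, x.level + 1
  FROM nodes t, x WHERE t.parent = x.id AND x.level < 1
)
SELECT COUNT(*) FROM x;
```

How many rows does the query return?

Base: id=7 (n28) at level 0.
Iteration 1: rows with parent in {7} -> n31 (id 9, level 1), n14 (id 10, level 1).
Iteration 2: level < 1 fails for all current rows; recursion stops.
Total rows emitted: 3.

3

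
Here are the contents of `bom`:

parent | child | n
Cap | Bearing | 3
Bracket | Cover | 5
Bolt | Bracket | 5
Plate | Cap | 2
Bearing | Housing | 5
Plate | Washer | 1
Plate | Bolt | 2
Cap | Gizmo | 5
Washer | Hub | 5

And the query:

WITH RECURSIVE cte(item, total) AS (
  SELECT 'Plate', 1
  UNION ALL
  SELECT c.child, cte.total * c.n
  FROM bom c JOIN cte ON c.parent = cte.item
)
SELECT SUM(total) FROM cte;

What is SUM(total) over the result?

117

Base: (Plate, total=1).
Iteration 1: components of {Plate} -> Bolt = 1*2 = 2, Cap = 1*2 = 2, Washer = 1*1 = 1.
Iteration 2: components of {Bolt,Cap,Washer} -> Bearing = 2*3 = 6, Bracket = 2*5 = 10, Gizmo = 2*5 = 10, Hub = 1*5 = 5.
Iteration 3: components of {Bearing,Bracket,Gizmo,Hub} -> Cover = 10*5 = 50, Housing = 6*5 = 30.
Iteration 4: no further components; recursion stops.
SUM(total) = 1 + 2 + 2 + 1 + 10 + 6 + 10 + 5 + 30 + 50 = 117.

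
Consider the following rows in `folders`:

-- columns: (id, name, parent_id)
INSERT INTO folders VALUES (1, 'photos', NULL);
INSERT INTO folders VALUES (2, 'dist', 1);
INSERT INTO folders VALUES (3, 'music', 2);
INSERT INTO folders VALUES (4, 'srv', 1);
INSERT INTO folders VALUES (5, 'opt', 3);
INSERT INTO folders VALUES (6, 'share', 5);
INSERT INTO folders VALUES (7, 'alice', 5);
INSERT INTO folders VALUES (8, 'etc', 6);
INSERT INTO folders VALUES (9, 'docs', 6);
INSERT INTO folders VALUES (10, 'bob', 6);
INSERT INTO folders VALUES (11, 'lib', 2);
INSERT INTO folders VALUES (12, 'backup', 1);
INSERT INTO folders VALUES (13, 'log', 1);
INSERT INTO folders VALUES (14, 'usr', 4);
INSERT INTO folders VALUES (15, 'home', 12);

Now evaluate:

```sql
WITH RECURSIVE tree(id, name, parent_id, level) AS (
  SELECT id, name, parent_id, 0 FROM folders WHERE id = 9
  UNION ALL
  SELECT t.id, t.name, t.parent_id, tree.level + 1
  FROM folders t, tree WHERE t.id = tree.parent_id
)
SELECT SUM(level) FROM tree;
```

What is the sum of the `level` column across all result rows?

Base: id=9 (docs), parent_id=6, level 0.
Iteration 1: join on id=6 -> share (id 6, parent_id=5, level 1).
Iteration 2: join on id=5 -> opt (id 5, parent_id=3, level 2).
Iteration 3: join on id=3 -> music (id 3, parent_id=2, level 3).
Iteration 4: join on id=2 -> dist (id 2, parent_id=1, level 4).
Iteration 5: join on id=1 -> photos (id 1, parent_id=NULL, level 5).
Iteration 6: parent_id is NULL; no match; recursion stops.
SUM(level) = 0 + 1 + 2 + 3 + 4 + 5 = 15.

15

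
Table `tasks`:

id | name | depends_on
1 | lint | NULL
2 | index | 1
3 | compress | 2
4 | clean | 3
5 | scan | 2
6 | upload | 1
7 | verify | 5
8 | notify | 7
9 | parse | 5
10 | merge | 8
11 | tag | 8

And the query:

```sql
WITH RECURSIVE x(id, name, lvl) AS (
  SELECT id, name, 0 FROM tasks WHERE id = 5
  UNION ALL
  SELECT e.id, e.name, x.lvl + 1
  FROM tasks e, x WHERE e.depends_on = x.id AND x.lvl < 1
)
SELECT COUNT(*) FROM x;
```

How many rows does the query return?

3

Base: id=5 (scan) at lvl 0.
Iteration 1: rows with depends_on in {5} -> verify (id 7, lvl 1), parse (id 9, lvl 1).
Iteration 2: lvl < 1 fails for all current rows; recursion stops.
Total rows emitted: 3.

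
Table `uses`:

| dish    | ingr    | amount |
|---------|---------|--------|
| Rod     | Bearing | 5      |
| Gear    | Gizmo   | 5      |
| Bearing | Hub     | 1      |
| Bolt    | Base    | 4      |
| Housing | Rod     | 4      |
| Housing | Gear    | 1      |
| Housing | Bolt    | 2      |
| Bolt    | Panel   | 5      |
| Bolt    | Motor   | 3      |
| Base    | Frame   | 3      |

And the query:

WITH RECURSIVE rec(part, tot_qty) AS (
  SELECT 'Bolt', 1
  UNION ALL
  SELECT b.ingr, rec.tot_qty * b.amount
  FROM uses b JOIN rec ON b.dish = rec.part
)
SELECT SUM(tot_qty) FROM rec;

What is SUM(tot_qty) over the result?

Base: (Bolt, tot_qty=1).
Iteration 1: components of {Bolt} -> Base = 1*4 = 4, Motor = 1*3 = 3, Panel = 1*5 = 5.
Iteration 2: components of {Base,Motor,Panel} -> Frame = 4*3 = 12.
Iteration 3: no further components; recursion stops.
SUM(tot_qty) = 1 + 5 + 3 + 4 + 12 = 25.

25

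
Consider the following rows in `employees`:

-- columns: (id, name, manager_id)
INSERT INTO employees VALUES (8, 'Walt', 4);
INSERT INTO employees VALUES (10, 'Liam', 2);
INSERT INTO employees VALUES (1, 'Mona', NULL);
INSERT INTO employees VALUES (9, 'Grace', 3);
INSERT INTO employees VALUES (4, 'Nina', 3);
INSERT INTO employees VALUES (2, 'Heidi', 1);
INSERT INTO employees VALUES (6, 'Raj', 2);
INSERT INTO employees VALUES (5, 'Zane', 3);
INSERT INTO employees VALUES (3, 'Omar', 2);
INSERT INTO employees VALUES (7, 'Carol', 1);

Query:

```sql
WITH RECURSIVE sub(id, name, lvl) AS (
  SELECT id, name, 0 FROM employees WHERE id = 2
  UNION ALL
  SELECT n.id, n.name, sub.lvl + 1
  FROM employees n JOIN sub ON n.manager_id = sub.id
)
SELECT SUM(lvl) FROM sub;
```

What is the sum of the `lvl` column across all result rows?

Base: id=2 (Heidi) at lvl 0.
Iteration 1: rows with manager_id in {2} -> Omar (id 3, lvl 1), Raj (id 6, lvl 1), Liam (id 10, lvl 1).
Iteration 2: rows with manager_id in {3,6,10} -> Nina (id 4, lvl 2), Zane (id 5, lvl 2), Grace (id 9, lvl 2).
Iteration 3: rows with manager_id in {4,5,9} -> Walt (id 8, lvl 3).
Iteration 4: no rows with manager_id in {8}; recursion stops.
SUM(lvl) = 0 + 1 + 1 + 1 + 2 + 2 + 2 + 3 = 12.

12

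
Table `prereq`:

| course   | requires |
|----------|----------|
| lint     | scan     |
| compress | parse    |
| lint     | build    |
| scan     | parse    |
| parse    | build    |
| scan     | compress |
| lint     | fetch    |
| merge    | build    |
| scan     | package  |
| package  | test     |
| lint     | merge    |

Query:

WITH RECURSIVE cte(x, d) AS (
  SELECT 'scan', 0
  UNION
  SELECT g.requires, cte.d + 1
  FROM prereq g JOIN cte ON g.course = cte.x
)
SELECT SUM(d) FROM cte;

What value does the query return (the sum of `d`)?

12

Base: (scan, d=0).
Iteration 1: edges from {scan} -> (compress, d=1), (package, d=1), (parse, d=1).
Iteration 2: edges from {compress,package,parse} -> (build, d=2), (parse, d=2), (test, d=2).
Iteration 3: edges from {build,parse,test} -> (build, d=3).
Iteration 4: no outgoing edges from {build}; recursion stops.
SUM(d) = 0 + 1 + 1 + 1 + 2 + 2 + 2 + 3 = 12.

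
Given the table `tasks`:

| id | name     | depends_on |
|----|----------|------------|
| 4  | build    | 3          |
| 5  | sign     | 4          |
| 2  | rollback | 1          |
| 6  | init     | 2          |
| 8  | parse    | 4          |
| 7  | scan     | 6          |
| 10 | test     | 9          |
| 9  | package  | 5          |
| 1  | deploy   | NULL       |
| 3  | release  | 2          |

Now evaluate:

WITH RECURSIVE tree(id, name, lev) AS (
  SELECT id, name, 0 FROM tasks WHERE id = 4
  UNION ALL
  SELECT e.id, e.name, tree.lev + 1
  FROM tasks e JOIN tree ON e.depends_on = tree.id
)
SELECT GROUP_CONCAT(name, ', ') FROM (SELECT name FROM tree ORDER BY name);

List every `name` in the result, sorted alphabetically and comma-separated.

build, package, parse, sign, test

Base: id=4 (build) at lev 0.
Iteration 1: rows with depends_on in {4} -> sign (id 5, lev 1), parse (id 8, lev 1).
Iteration 2: rows with depends_on in {5,8} -> package (id 9, lev 2).
Iteration 3: rows with depends_on in {9} -> test (id 10, lev 3).
Iteration 4: no rows with depends_on in {10}; recursion stops.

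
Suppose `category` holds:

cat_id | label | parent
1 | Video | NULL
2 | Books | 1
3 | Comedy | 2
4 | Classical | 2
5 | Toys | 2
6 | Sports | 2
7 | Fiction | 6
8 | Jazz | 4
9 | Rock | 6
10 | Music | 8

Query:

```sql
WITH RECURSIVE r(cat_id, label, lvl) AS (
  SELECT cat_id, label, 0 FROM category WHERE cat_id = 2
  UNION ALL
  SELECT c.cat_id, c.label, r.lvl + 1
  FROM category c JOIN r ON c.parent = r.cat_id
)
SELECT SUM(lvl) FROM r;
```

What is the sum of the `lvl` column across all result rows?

13

Base: cat_id=2 (Books) at lvl 0.
Iteration 1: rows with parent in {2} -> Comedy (id 3, lvl 1), Classical (id 4, lvl 1), Toys (id 5, lvl 1), Sports (id 6, lvl 1).
Iteration 2: rows with parent in {3,4,5,6} -> Fiction (id 7, lvl 2), Jazz (id 8, lvl 2), Rock (id 9, lvl 2).
Iteration 3: rows with parent in {7,8,9} -> Music (id 10, lvl 3).
Iteration 4: no rows with parent in {10}; recursion stops.
SUM(lvl) = 0 + 1 + 1 + 1 + 1 + 2 + 2 + 2 + 3 = 13.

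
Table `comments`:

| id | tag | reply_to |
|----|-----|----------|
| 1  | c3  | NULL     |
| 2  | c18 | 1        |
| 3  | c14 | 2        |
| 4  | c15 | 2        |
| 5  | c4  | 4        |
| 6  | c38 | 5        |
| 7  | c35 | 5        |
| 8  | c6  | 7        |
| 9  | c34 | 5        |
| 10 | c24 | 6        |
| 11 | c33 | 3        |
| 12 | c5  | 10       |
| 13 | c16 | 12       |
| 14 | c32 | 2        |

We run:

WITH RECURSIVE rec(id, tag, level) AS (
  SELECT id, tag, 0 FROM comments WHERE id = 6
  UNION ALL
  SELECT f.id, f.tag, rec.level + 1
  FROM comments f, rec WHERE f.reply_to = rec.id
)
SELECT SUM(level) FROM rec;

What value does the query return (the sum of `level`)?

Base: id=6 (c38) at level 0.
Iteration 1: rows with reply_to in {6} -> c24 (id 10, level 1).
Iteration 2: rows with reply_to in {10} -> c5 (id 12, level 2).
Iteration 3: rows with reply_to in {12} -> c16 (id 13, level 3).
Iteration 4: no rows with reply_to in {13}; recursion stops.
SUM(level) = 0 + 1 + 2 + 3 = 6.

6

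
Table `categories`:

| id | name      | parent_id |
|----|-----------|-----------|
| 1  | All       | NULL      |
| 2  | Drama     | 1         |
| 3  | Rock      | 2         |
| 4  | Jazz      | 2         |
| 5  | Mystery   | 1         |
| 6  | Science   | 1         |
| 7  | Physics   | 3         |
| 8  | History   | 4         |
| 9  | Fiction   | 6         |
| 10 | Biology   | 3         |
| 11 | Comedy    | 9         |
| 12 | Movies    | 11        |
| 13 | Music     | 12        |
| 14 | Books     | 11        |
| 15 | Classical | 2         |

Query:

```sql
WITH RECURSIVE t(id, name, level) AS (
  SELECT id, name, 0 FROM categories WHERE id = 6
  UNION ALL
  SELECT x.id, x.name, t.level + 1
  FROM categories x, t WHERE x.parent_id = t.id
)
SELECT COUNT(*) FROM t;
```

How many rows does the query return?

6

Base: id=6 (Science) at level 0.
Iteration 1: rows with parent_id in {6} -> Fiction (id 9, level 1).
Iteration 2: rows with parent_id in {9} -> Comedy (id 11, level 2).
Iteration 3: rows with parent_id in {11} -> Movies (id 12, level 3), Books (id 14, level 3).
Iteration 4: rows with parent_id in {12,14} -> Music (id 13, level 4).
Iteration 5: no rows with parent_id in {13}; recursion stops.
Total rows emitted: 6.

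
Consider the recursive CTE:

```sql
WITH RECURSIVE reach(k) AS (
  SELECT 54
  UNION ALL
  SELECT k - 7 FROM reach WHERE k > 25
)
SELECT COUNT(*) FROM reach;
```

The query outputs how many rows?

Base: k=54.
Iteration 1: 54 > 25 holds -> k = 54 - 7 = 47.
Iteration 2: 47 > 25 holds -> k = 47 - 7 = 40.
Iteration 3: 40 > 25 holds -> k = 40 - 7 = 33.
Iteration 4: 33 > 25 holds -> k = 33 - 7 = 26.
Iteration 5: 26 > 25 holds -> k = 26 - 7 = 19.
Iteration 6: 19 > 25 fails; recursion stops.
Total rows emitted: 6.

6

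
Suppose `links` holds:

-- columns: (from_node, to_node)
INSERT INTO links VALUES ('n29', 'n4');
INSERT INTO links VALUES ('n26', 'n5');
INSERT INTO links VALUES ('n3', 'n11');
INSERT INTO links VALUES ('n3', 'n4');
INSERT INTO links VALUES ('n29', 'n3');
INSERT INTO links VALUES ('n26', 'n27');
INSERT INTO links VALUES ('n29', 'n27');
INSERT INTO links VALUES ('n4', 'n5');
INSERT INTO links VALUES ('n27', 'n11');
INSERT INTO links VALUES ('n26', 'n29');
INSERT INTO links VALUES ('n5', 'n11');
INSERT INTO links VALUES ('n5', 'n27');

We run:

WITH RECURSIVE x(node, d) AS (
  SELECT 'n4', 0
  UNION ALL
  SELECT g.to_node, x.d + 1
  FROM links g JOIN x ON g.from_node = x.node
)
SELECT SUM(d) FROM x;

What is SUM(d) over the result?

Base: (n4, d=0).
Iteration 1: edges from {n4} -> (n5, d=1).
Iteration 2: edges from {n5} -> (n11, d=2), (n27, d=2).
Iteration 3: edges from {n11,n27} -> (n11, d=3).
Iteration 4: no outgoing edges from {n11}; recursion stops.
SUM(d) = 0 + 1 + 2 + 2 + 3 = 8.

8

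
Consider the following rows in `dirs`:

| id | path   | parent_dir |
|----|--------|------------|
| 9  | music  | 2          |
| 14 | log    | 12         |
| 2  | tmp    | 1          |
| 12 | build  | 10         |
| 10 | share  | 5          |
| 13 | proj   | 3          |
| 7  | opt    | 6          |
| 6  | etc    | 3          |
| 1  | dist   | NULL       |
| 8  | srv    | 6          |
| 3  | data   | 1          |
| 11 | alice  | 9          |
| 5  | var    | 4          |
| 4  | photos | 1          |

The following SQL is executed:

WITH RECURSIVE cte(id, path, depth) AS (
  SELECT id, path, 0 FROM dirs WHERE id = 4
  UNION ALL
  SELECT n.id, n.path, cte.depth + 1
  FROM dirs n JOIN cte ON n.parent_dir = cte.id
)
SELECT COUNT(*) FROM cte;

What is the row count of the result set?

Base: id=4 (photos) at depth 0.
Iteration 1: rows with parent_dir in {4} -> var (id 5, depth 1).
Iteration 2: rows with parent_dir in {5} -> share (id 10, depth 2).
Iteration 3: rows with parent_dir in {10} -> build (id 12, depth 3).
Iteration 4: rows with parent_dir in {12} -> log (id 14, depth 4).
Iteration 5: no rows with parent_dir in {14}; recursion stops.
Total rows emitted: 5.

5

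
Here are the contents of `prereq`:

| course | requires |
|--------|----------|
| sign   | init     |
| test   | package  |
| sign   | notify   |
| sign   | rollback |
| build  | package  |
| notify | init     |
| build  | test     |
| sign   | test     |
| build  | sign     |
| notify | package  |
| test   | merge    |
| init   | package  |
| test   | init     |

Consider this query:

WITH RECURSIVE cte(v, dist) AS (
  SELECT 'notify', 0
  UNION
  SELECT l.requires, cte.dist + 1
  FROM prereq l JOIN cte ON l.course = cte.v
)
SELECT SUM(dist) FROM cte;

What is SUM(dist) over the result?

4

Base: (notify, dist=0).
Iteration 1: edges from {notify} -> (init, dist=1), (package, dist=1).
Iteration 2: edges from {init,package} -> (package, dist=2).
Iteration 3: no outgoing edges from {package}; recursion stops.
SUM(dist) = 0 + 1 + 1 + 2 = 4.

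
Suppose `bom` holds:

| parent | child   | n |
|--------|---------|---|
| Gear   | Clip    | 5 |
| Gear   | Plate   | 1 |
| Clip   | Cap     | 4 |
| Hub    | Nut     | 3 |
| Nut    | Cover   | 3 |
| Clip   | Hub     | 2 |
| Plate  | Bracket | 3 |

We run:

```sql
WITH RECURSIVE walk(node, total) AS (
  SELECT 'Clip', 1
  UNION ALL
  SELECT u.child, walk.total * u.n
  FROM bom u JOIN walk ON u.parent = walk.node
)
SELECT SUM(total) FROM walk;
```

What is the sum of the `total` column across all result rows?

31

Base: (Clip, total=1).
Iteration 1: components of {Clip} -> Cap = 1*4 = 4, Hub = 1*2 = 2.
Iteration 2: components of {Cap,Hub} -> Nut = 2*3 = 6.
Iteration 3: components of {Nut} -> Cover = 6*3 = 18.
Iteration 4: no further components; recursion stops.
SUM(total) = 1 + 4 + 2 + 6 + 18 = 31.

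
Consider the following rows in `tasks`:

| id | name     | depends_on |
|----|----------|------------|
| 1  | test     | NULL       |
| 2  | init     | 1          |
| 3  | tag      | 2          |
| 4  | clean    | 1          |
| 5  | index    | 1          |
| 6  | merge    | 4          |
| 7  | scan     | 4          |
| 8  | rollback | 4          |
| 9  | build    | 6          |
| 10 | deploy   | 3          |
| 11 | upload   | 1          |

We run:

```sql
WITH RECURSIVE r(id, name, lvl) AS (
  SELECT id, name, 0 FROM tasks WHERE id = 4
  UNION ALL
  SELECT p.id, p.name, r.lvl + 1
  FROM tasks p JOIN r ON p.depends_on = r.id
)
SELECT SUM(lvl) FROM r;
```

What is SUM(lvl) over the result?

5

Base: id=4 (clean) at lvl 0.
Iteration 1: rows with depends_on in {4} -> merge (id 6, lvl 1), scan (id 7, lvl 1), rollback (id 8, lvl 1).
Iteration 2: rows with depends_on in {6,7,8} -> build (id 9, lvl 2).
Iteration 3: no rows with depends_on in {9}; recursion stops.
SUM(lvl) = 0 + 1 + 1 + 1 + 2 = 5.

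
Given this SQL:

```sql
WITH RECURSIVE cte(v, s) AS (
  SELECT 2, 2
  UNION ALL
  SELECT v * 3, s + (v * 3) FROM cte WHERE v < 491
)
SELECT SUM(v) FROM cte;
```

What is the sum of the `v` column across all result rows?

Base: v=2, s=2.
Iteration 1: 2 < 491 holds -> v = 2 * 3 = 6, s = 2 + 6 = 8.
Iteration 2: 6 < 491 holds -> v = 6 * 3 = 18, s = 8 + 18 = 26.
Iteration 3: 18 < 491 holds -> v = 18 * 3 = 54, s = 26 + 54 = 80.
Iteration 4: 54 < 491 holds -> v = 54 * 3 = 162, s = 80 + 162 = 242.
Iteration 5: 162 < 491 holds -> v = 162 * 3 = 486, s = 242 + 486 = 728.
Iteration 6: 486 < 491 holds -> v = 486 * 3 = 1458, s = 728 + 1458 = 2186.
Iteration 7: 1458 < 491 fails; recursion stops.
SUM(v) = 2 + 6 + 18 + 54 + 162 + 486 + 1458 = 2186.

2186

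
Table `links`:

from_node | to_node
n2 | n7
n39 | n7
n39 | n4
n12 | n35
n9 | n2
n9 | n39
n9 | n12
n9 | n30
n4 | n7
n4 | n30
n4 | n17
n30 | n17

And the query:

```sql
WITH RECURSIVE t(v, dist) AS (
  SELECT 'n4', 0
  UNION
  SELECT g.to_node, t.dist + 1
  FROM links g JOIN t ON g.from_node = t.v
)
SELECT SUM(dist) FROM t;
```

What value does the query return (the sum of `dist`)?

5

Base: (n4, dist=0).
Iteration 1: edges from {n4} -> (n17, dist=1), (n30, dist=1), (n7, dist=1).
Iteration 2: edges from {n17,n30,n7} -> (n17, dist=2).
Iteration 3: no outgoing edges from {n17}; recursion stops.
SUM(dist) = 0 + 1 + 1 + 1 + 2 = 5.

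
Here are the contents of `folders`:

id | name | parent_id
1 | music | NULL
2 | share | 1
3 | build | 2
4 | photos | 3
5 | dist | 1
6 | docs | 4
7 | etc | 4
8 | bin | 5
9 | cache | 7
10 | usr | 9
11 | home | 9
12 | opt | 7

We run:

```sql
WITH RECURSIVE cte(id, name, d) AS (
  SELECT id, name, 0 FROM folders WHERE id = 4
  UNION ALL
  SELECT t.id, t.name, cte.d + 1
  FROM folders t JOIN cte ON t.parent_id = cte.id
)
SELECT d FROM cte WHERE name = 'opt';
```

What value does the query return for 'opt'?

2

Base: id=4 (photos) at d 0.
Iteration 1: rows with parent_id in {4} -> docs (id 6, d 1), etc (id 7, d 1).
Iteration 2: rows with parent_id in {6,7} -> cache (id 9, d 2), opt (id 12, d 2).
Iteration 3: rows with parent_id in {9,12} -> usr (id 10, d 3), home (id 11, d 3).
Iteration 4: no rows with parent_id in {10,11}; recursion stops.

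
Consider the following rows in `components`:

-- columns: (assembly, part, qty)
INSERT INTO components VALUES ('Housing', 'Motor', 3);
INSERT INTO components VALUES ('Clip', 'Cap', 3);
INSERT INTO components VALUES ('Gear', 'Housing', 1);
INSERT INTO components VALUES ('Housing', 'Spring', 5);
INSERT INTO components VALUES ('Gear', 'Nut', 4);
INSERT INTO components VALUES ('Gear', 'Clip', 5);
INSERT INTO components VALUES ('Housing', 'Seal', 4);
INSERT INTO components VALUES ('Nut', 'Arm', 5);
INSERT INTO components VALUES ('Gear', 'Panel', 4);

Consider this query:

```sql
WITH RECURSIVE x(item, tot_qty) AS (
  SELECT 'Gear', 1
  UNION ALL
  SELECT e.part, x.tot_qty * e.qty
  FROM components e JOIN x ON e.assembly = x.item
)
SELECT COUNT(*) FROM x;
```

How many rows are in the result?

10

Base: (Gear, tot_qty=1).
Iteration 1: components of {Gear} -> Clip = 1*5 = 5, Housing = 1*1 = 1, Nut = 1*4 = 4, Panel = 1*4 = 4.
Iteration 2: components of {Clip,Housing,Nut,Panel} -> Arm = 4*5 = 20, Cap = 5*3 = 15, Motor = 1*3 = 3, Seal = 1*4 = 4, Spring = 1*5 = 5.
Iteration 3: no further components; recursion stops.
Total rows emitted: 10.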